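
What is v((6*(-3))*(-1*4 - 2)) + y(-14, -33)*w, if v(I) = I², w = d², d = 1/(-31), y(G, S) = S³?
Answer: 11173167/961 ≈ 11627.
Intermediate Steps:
d = -1/31 ≈ -0.032258
w = 1/961 (w = (-1/31)² = 1/961 ≈ 0.0010406)
v((6*(-3))*(-1*4 - 2)) + y(-14, -33)*w = ((6*(-3))*(-1*4 - 2))² + (-33)³*(1/961) = (-18*(-4 - 2))² - 35937*1/961 = (-18*(-6))² - 35937/961 = 108² - 35937/961 = 11664 - 35937/961 = 11173167/961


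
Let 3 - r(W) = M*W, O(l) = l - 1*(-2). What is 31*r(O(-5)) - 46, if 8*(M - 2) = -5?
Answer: 1399/8 ≈ 174.88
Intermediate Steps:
O(l) = 2 + l (O(l) = l + 2 = 2 + l)
M = 11/8 (M = 2 + (⅛)*(-5) = 2 - 5/8 = 11/8 ≈ 1.3750)
r(W) = 3 - 11*W/8
31*r(O(-5)) - 46 = 31*(3 - 11*(2 - 5)/8) - 46 = 31*(3 - 11/8*(-3)) - 46 = 31*(3 + 33/8) - 46 = 31*(57/8) - 46 = 1767/8 - 46 = 1399/8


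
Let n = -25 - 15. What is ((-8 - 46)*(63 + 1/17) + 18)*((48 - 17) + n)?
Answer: 518238/17 ≈ 30485.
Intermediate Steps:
n = -40
((-8 - 46)*(63 + 1/17) + 18)*((48 - 17) + n) = ((-8 - 46)*(63 + 1/17) + 18)*((48 - 17) - 40) = (-54*(63 + 1/17) + 18)*(31 - 40) = (-54*1072/17 + 18)*(-9) = (-57888/17 + 18)*(-9) = -57582/17*(-9) = 518238/17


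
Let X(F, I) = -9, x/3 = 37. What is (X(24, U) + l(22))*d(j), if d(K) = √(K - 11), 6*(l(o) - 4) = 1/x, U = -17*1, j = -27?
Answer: -3329*I*√38/666 ≈ -30.813*I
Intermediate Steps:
x = 111 (x = 3*37 = 111)
U = -17
l(o) = 2665/666 (l(o) = 4 + (⅙)/111 = 4 + (⅙)*(1/111) = 4 + 1/666 = 2665/666)
d(K) = √(-11 + K)
(X(24, U) + l(22))*d(j) = (-9 + 2665/666)*√(-11 - 27) = -3329*I*√38/666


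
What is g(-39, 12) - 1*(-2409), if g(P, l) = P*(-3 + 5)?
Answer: 2331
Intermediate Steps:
g(P, l) = 2*P (g(P, l) = P*2 = 2*P)
g(-39, 12) - 1*(-2409) = 2*(-39) - 1*(-2409) = -78 + 2409 = 2331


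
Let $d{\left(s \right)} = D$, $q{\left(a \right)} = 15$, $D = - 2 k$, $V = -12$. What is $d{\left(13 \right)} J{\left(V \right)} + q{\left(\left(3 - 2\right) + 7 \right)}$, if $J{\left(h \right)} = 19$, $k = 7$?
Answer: $-251$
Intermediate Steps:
$D = -14$ ($D = \left(-2\right) 7 = -14$)
$d{\left(s \right)} = -14$
$d{\left(13 \right)} J{\left(V \right)} + q{\left(\left(3 - 2\right) + 7 \right)} = \left(-14\right) 19 + 15 = -266 + 15 = -251$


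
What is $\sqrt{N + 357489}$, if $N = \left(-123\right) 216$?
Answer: $3 \sqrt{36769} \approx 575.26$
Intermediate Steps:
$N = -26568$
$\sqrt{N + 357489} = \sqrt{-26568 + 357489} = \sqrt{330921} = 3 \sqrt{36769}$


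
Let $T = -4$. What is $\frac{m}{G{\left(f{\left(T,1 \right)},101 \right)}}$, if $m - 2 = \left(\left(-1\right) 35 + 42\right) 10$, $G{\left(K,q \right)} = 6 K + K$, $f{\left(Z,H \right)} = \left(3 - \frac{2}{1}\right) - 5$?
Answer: $- \frac{18}{7} \approx -2.5714$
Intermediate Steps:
$f{\left(Z,H \right)} = -4$ ($f{\left(Z,H \right)} = \left(3 - 2\right) - 5 = 1 - 5 = -4$)
$G{\left(K,q \right)} = 7 K$
$m = 72$ ($m = 2 + \left(\left(-1\right) 35 + 42\right) 10 = 2 + \left(-35 + 42\right) 10 = 2 + 7 \cdot 10 = 2 + 70 = 72$)
$\frac{m}{G{\left(f{\left(T,1 \right)},101 \right)}} = \frac{72}{7 \left(-4\right)} = \frac{72}{-28} = 72 \left(- \frac{1}{28}\right) = - \frac{18}{7}$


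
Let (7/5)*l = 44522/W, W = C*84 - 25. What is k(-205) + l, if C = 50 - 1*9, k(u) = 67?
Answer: 1826121/23933 ≈ 76.301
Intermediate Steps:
C = 41 (C = 50 - 9 = 41)
W = 3419 (W = 41*84 - 25 = 3444 - 25 = 3419)
l = 222610/23933 (l = 5*(44522/3419)/7 = 5*(44522*(1/3419))/7 = (5/7)*(44522/3419) = 222610/23933 ≈ 9.3014)
k(-205) + l = 67 + 222610/23933 = 1826121/23933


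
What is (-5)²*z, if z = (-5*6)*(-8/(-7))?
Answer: -6000/7 ≈ -857.14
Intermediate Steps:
z = -240/7 (z = -(-240)*(-1)/7 = -30*8/7 = -240/7 ≈ -34.286)
(-5)²*z = (-5)²*(-240/7) = 25*(-240/7) = -6000/7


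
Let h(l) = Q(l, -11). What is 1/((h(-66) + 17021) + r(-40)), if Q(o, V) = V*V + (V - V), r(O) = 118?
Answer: 1/17260 ≈ 5.7937e-5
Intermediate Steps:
Q(o, V) = V**2 (Q(o, V) = V**2 + 0 = V**2)
h(l) = 121 (h(l) = (-11)**2 = 121)
1/((h(-66) + 17021) + r(-40)) = 1/((121 + 17021) + 118) = 1/(17142 + 118) = 1/17260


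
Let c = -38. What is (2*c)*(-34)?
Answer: 2584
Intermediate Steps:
(2*c)*(-34) = (2*(-38))*(-34) = -76*(-34) = 2584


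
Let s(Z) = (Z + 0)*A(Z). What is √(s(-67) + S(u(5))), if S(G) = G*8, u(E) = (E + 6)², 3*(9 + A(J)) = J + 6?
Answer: 20*√66/3 ≈ 54.160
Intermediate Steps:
A(J) = -7 + J/3 (A(J) = -9 + (J + 6)/3 = -9 + (6 + J)/3 = -9 + (2 + J/3) = -7 + J/3)
s(Z) = Z*(-7 + Z/3) (s(Z) = (Z + 0)*(-7 + Z/3) = Z*(-7 + Z/3))
u(E) = (6 + E)²
S(G) = 8*G
√(s(-67) + S(u(5))) = √((⅓)*(-67)*(-21 - 67) + 8*(6 + 5)²) = √((⅓)*(-67)*(-88) + 8*11²) = √(5896/3 + 8*121) = √(5896/3 + 968) = √(8800/3) = 20*√66/3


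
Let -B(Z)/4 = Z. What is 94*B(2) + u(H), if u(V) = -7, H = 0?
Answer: -759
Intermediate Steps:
B(Z) = -4*Z
94*B(2) + u(H) = 94*(-4*2) - 7 = 94*(-8) - 7 = -752 - 7 = -759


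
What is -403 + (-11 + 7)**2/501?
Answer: -201887/501 ≈ -402.97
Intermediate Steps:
-403 + (-11 + 7)**2/501 = -403 + (-4)**2*(1/501) = -403 + 16*(1/501) = -403 + 16/501 = -201887/501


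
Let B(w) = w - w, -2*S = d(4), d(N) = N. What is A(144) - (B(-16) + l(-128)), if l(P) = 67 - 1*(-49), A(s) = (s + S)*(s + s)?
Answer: 40780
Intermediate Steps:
S = -2 (S = -½*4 = -2)
A(s) = 2*s*(-2 + s) (A(s) = (s - 2)*(s + s) = (-2 + s)*(2*s) = 2*s*(-2 + s))
l(P) = 116 (l(P) = 67 + 49 = 116)
B(w) = 0
A(144) - (B(-16) + l(-128)) = 2*144*(-2 + 144) - (0 + 116) = 2*144*142 - 1*116 = 40896 - 116 = 40780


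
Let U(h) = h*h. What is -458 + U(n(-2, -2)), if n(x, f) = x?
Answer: -454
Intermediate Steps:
U(h) = h²
-458 + U(n(-2, -2)) = -458 + (-2)² = -458 + 4 = -454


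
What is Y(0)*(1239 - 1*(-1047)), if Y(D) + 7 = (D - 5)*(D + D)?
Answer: -16002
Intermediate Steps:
Y(D) = -7 + 2*D*(-5 + D) (Y(D) = -7 + (D - 5)*(D + D) = -7 + (-5 + D)*(2*D) = -7 + 2*D*(-5 + D))
Y(0)*(1239 - 1*(-1047)) = (-7 - 10*0 + 2*0²)*(1239 - 1*(-1047)) = (-7 + 0 + 2*0)*(1239 + 1047) = (-7 + 0 + 0)*2286 = -7*2286 = -16002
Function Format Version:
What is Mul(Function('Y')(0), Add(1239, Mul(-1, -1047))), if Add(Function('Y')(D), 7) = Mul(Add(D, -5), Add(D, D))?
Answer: -16002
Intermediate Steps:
Function('Y')(D) = Add(-7, Mul(2, D, Add(-5, D))) (Function('Y')(D) = Add(-7, Mul(Add(D, -5), Add(D, D))) = Add(-7, Mul(Add(-5, D), Mul(2, D))) = Add(-7, Mul(2, D, Add(-5, D))))
Mul(Function('Y')(0), Add(1239, Mul(-1, -1047))) = Mul(Add(-7, Mul(-10, 0), Mul(2, Pow(0, 2))), Add(1239, Mul(-1, -1047))) = Mul(Add(-7, 0, Mul(2, 0)), Add(1239, 1047)) = Mul(Add(-7, 0, 0), 2286) = Mul(-7, 2286) = -16002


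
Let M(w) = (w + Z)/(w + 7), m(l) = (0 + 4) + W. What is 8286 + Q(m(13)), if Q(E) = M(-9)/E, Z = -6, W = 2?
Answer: 33149/4 ≈ 8287.3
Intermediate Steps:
m(l) = 6 (m(l) = (0 + 4) + 2 = 4 + 2 = 6)
M(w) = (-6 + w)/(7 + w) (M(w) = (w - 6)/(w + 7) = (-6 + w)/(7 + w))
Q(E) = 15/(2*E) (Q(E) = ((-6 - 9)/(7 - 9))/E = (-15/(-2))/E = (-1/2*(-15))/E = 15/(2*E))
8286 + Q(m(13)) = 8286 + (15/2)/6 = 8286 + (15/2)*(1/6) = 8286 + 5/4 = 33149/4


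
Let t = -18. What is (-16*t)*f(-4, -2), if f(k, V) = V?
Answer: -576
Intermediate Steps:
(-16*t)*f(-4, -2) = -16*(-18)*(-2) = 288*(-2) = -576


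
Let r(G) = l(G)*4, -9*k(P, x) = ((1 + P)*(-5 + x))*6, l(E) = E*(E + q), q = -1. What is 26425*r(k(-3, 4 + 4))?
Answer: 1268400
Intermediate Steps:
l(E) = E*(-1 + E) (l(E) = E*(E - 1) = E*(-1 + E))
k(P, x) = -2*(1 + P)*(-5 + x)/3 (k(P, x) = -(1 + P)*(-5 + x)*6/9 = -2*(1 + P)*(-5 + x)/3)
r(G) = 4*G*(-1 + G) (r(G) = (G*(-1 + G))*4 = 4*G*(-1 + G))
26425*r(k(-3, 4 + 4)) = 26425*(4*(10/3 - 2*(4 + 4)/3 + (10/3)*(-3) - 2/3*(-3)*(4 + 4))*(-1 + (10/3 - 2*(4 + 4)/3 + (10/3)*(-3) - 2/3*(-3)*(4 + 4)))) = 26425*(4*(10/3 - 2/3*8 - 10 - 2/3*(-3)*8)*(-1 + (10/3 - 2/3*8 - 10 - 2/3*(-3)*8))) = 26425*(4*(10/3 - 16/3 - 10 + 16)*(-1 + (10/3 - 16/3 - 10 + 16))) = 26425*(4*4*(-1 + 4)) = 26425*(4*4*3) = 26425*48 = 1268400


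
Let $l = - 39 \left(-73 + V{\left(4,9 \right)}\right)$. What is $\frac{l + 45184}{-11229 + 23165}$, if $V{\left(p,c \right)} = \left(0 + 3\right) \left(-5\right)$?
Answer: $\frac{6077}{1492} \approx 4.0731$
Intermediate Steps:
$V{\left(p,c \right)} = -15$ ($V{\left(p,c \right)} = 3 \left(-5\right) = -15$)
$l = 3432$ ($l = - 39 \left(-73 - 15\right) = \left(-39\right) \left(-88\right) = 3432$)
$\frac{l + 45184}{-11229 + 23165} = \frac{3432 + 45184}{-11229 + 23165} = \frac{48616}{11936} = 48616 \cdot \frac{1}{11936} = \frac{6077}{1492}$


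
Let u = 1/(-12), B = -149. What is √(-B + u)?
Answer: √5361/6 ≈ 12.203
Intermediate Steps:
u = -1/12 ≈ -0.083333
√(-B + u) = √(-1*(-149) - 1/12) = √(149 - 1/12) = √(1787/12) = √5361/6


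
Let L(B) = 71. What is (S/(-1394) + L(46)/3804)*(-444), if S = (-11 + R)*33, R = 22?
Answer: 23714743/220949 ≈ 107.33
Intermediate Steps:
S = 363 (S = (-11 + 22)*33 = 11*33 = 363)
(S/(-1394) + L(46)/3804)*(-444) = (363/(-1394) + 71/3804)*(-444) = (363*(-1/1394) + 71*(1/3804))*(-444) = (-363/1394 + 71/3804)*(-444) = -640939/2651388*(-444) = 23714743/220949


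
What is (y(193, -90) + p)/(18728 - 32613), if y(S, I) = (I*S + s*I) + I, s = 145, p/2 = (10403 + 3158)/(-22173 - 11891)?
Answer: 519659881/236489320 ≈ 2.1974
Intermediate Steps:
p = -13561/17032 (p = 2*((10403 + 3158)/(-22173 - 11891)) = 2*(13561/(-34064)) = 2*(13561*(-1/34064)) = 2*(-13561/34064) = -13561/17032 ≈ -0.79621)
y(S, I) = 146*I + I*S (y(S, I) = (I*S + 145*I) + I = (145*I + I*S) + I = 146*I + I*S)
(y(193, -90) + p)/(18728 - 32613) = (-90*(146 + 193) - 13561/17032)/(18728 - 32613) = (-90*339 - 13561/17032)/(-13885) = (-30510 - 13561/17032)*(-1/13885) = -519659881/17032*(-1/13885) = 519659881/236489320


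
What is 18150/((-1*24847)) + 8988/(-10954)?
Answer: -211069968/136087019 ≈ -1.5510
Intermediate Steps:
18150/((-1*24847)) + 8988/(-10954) = 18150/(-24847) + 8988*(-1/10954) = 18150*(-1/24847) - 4494/5477 = -18150/24847 - 4494/5477 = -211069968/136087019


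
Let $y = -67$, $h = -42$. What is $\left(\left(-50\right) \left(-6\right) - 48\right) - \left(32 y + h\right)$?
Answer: $2438$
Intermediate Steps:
$\left(\left(-50\right) \left(-6\right) - 48\right) - \left(32 y + h\right) = \left(\left(-50\right) \left(-6\right) - 48\right) - \left(32 \left(-67\right) - 42\right) = \left(300 - 48\right) - \left(-2144 - 42\right) = 252 - -2186 = 252 + 2186 = 2438$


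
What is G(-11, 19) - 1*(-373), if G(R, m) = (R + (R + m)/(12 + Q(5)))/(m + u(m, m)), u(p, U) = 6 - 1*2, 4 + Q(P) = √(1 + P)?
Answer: 248504/667 - 4*√6/667 ≈ 372.56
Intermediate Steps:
Q(P) = -4 + √(1 + P)
u(p, U) = 4 (u(p, U) = 6 - 2 = 4)
G(R, m) = (R + (R + m)/(8 + √6))/(4 + m) (G(R, m) = (R + (R + m)/(12 + (-4 + √(1 + 5))))/(m + 4) = (R + (R + m)/(12 + (-4 + √6)))/(4 + m) = (R + (R + m)/(8 + √6))/(4 + m))
G(-11, 19) - 1*(-373) = (19 + 9*(-11) - 11*√6)/(32 + 4*√6 + 8*19 + 19*√6) - 1*(-373) = (19 - 99 - 11*√6)/(32 + 4*√6 + 152 + 19*√6) + 373 = (-80 - 11*√6)/(184 + 23*√6) + 373 = 373 + (-80 - 11*√6)/(184 + 23*√6)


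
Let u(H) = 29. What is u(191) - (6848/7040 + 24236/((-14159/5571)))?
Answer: 14895715357/1557490 ≈ 9563.9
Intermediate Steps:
u(191) - (6848/7040 + 24236/((-14159/5571))) = 29 - (6848/7040 + 24236/((-14159/5571))) = 29 - (6848*(1/7040) + 24236/((-14159*1/5571))) = 29 - (107/110 + 24236/(-14159/5571)) = 29 - (107/110 + 24236*(-5571/14159)) = 29 - (107/110 - 135018756/14159) = 29 - 1*(-14850548147/1557490) = 29 + 14850548147/1557490 = 14895715357/1557490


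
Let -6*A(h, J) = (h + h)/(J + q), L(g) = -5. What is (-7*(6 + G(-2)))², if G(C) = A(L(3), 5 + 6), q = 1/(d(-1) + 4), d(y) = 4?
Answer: 132112036/71289 ≈ 1853.2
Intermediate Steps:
q = ⅛ (q = 1/(4 + 4) = 1/8 = ⅛ ≈ 0.12500)
A(h, J) = -h/(3*(⅛ + J)) (A(h, J) = -(h + h)/(6*(J + ⅛)) = -2*h/(6*(⅛ + J)) = -h/(3*(⅛ + J)))
G(C) = 40/267 (G(C) = -8*(-5)/(3 + 24*(5 + 6)) = -8*(-5)/(3 + 24*11) = -8*(-5)/(3 + 264) = -8*(-5)/267 = -8*(-5)*1/267 = 40/267)
(-7*(6 + G(-2)))² = (-7*(6 + 40/267))² = (-7*1642/267)² = (-11494/267)² = 132112036/71289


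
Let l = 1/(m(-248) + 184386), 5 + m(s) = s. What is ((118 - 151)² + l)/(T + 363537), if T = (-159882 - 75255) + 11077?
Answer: 200520838/25682318441 ≈ 0.0078077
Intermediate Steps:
m(s) = -5 + s
l = 1/184133 (l = 1/((-5 - 248) + 184386) = 1/(-253 + 184386) = 1/184133 ≈ 5.4309e-6)
T = -224060 (T = -235137 + 11077 = -224060)
((118 - 151)² + l)/(T + 363537) = ((118 - 151)² + 1/184133)/(-224060 + 363537) = ((-33)² + 1/184133)/139477 = (1089 + 1/184133)*(1/139477) = (200520838/184133)*(1/139477) = 200520838/25682318441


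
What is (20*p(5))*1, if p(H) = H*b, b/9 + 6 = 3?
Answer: -2700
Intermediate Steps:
b = -27 (b = -54 + 9*3 = -54 + 27 = -27)
p(H) = -27*H (p(H) = H*(-27) = -27*H)
(20*p(5))*1 = (20*(-27*5))*1 = (20*(-135))*1 = -2700*1 = -2700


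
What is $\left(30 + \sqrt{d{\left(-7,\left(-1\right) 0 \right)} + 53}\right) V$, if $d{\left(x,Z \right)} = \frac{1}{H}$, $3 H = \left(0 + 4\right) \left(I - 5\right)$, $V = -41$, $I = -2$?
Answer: $-1230 - \frac{41 \sqrt{10367}}{14} \approx -1528.2$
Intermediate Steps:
$H = - \frac{28}{3}$ ($H = \frac{\left(0 + 4\right) \left(-2 - 5\right)}{3} = \frac{4 \left(-7\right)}{3} = \frac{1}{3} \left(-28\right) = - \frac{28}{3} \approx -9.3333$)
$d{\left(x,Z \right)} = - \frac{3}{28}$ ($d{\left(x,Z \right)} = \frac{1}{- \frac{28}{3}} = - \frac{3}{28}$)
$\left(30 + \sqrt{d{\left(-7,\left(-1\right) 0 \right)} + 53}\right) V = \left(30 + \sqrt{- \frac{3}{28} + 53}\right) \left(-41\right) = \left(30 + \sqrt{\frac{1481}{28}}\right) \left(-41\right) = \left(30 + \frac{\sqrt{10367}}{14}\right) \left(-41\right) = -1230 - \frac{41 \sqrt{10367}}{14}$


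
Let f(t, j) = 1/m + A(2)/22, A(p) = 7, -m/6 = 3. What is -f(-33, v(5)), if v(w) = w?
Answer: -26/99 ≈ -0.26263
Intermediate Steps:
m = -18 (m = -6*3 = -18)
f(t, j) = 26/99 (f(t, j) = 1/(-18) + 7/22 = 1*(-1/18) + 7*(1/22) = -1/18 + 7/22 = 26/99)
-f(-33, v(5)) = -1*26/99 = -26/99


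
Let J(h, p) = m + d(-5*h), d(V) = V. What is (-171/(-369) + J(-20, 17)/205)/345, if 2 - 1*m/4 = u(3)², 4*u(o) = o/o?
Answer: 811/282900 ≈ 0.0028667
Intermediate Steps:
u(o) = ¼ (u(o) = (o/o)/4 = (¼)*1 = ¼)
m = 31/4 (m = 8 - 4*(¼)² = 8 - 4*1/16 = 8 - ¼ = 31/4 ≈ 7.7500)
J(h, p) = 31/4 - 5*h
(-171/(-369) + J(-20, 17)/205)/345 = (-171/(-369) + (31/4 - 5*(-20))/205)/345 = (-171*(-1/369) + (31/4 + 100)*(1/205))*(1/345) = (19/41 + (431/4)*(1/205))*(1/345) = (19/41 + 431/820)*(1/345) = (811/820)*(1/345) = 811/282900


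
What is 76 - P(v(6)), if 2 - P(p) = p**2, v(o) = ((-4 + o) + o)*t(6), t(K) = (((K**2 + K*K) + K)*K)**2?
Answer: 3070176804938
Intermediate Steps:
t(K) = K**2*(K + 2*K**2)**2 (t(K) = (((K**2 + K**2) + K)*K)**2 = ((2*K**2 + K)*K)**2 = ((K + 2*K**2)*K)**2 = (K*(K + 2*K**2))**2 = K**2*(K + 2*K**2)**2)
v(o) = -876096 + 438048*o (v(o) = ((-4 + o) + o)*(6**4*(1 + 2*6)**2) = (-4 + 2*o)*(1296*(1 + 12)**2) = (-4 + 2*o)*(1296*13**2) = (-4 + 2*o)*(1296*169) = (-4 + 2*o)*219024 = -876096 + 438048*o)
P(p) = 2 - p**2
76 - P(v(6)) = 76 - (2 - (-876096 + 438048*6)**2) = 76 - (2 - (-876096 + 2628288)**2) = 76 - (2 - 1*1752192**2) = 76 - (2 - 1*3070176804864) = 76 - (2 - 3070176804864) = 76 - 1*(-3070176804862) = 76 + 3070176804862 = 3070176804938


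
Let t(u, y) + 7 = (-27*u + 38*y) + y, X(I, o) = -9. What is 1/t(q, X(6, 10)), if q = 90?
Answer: -1/2788 ≈ -0.00035868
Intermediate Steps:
t(u, y) = -7 - 27*u + 39*y (t(u, y) = -7 + ((-27*u + 38*y) + y) = -7 + (-27*u + 39*y) = -7 - 27*u + 39*y)
1/t(q, X(6, 10)) = 1/(-7 - 27*90 + 39*(-9)) = 1/(-7 - 2430 - 351) = 1/(-2788) = -1/2788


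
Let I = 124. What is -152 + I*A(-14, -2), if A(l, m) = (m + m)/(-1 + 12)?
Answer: -2168/11 ≈ -197.09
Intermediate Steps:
A(l, m) = 2*m/11 (A(l, m) = (2*m)/11 = (2*m)*(1/11) = 2*m/11)
-152 + I*A(-14, -2) = -152 + 124*((2/11)*(-2)) = -152 + 124*(-4/11) = -152 - 496/11 = -2168/11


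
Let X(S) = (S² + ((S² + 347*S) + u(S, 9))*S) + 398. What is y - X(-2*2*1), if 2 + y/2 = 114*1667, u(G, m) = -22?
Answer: 374082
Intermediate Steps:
X(S) = 398 + S² + S*(-22 + S² + 347*S) (X(S) = (S² + ((S² + 347*S) - 22)*S) + 398 = (S² + (-22 + S² + 347*S)*S) + 398 = (S² + S*(-22 + S² + 347*S)) + 398 = 398 + S² + S*(-22 + S² + 347*S))
y = 380072 (y = -4 + 2*(114*1667) = -4 + 2*190038 = -4 + 380076 = 380072)
y - X(-2*2*1) = 380072 - (398 + (-2*2*1)³ - 22*(-2*2) + 348*(-2*2*1)²) = 380072 - (398 + (-4*1)³ - (-88) + 348*(-4*1)²) = 380072 - (398 + (-4)³ - 22*(-4) + 348*(-4)²) = 380072 - (398 - 64 + 88 + 348*16) = 380072 - (398 - 64 + 88 + 5568) = 380072 - 1*5990 = 380072 - 5990 = 374082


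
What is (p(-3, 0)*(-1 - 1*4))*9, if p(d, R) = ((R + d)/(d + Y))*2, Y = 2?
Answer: -270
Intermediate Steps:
p(d, R) = 2*(R + d)/(2 + d) (p(d, R) = ((R + d)/(d + 2))*2 = ((R + d)/(2 + d))*2 = 2*(R + d)/(2 + d))
(p(-3, 0)*(-1 - 1*4))*9 = ((2*(0 - 3)/(2 - 3))*(-1 - 1*4))*9 = ((2*(-3)/(-1))*(-1 - 4))*9 = ((2*(-1)*(-3))*(-5))*9 = (6*(-5))*9 = -30*9 = -270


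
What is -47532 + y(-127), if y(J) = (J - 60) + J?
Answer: -47846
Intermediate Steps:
y(J) = -60 + 2*J (y(J) = (-60 + J) + J = -60 + 2*J)
-47532 + y(-127) = -47532 + (-60 + 2*(-127)) = -47532 + (-60 - 254) = -47532 - 314 = -47846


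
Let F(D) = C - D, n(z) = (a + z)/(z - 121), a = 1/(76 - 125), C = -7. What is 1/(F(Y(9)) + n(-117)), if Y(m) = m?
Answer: -5831/90429 ≈ -0.064481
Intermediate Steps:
a = -1/49 (a = 1/(-49) = -1/49 ≈ -0.020408)
n(z) = (-1/49 + z)/(-121 + z) (n(z) = (-1/49 + z)/(z - 121) = (-1/49 + z)/(-121 + z))
F(D) = -7 - D
1/(F(Y(9)) + n(-117)) = 1/((-7 - 1*9) + (-1/49 - 117)/(-121 - 117)) = 1/((-7 - 9) - 5734/49/(-238)) = 1/(-16 - 1/238*(-5734/49)) = 1/(-16 + 2867/5831) = 1/(-90429/5831) = -5831/90429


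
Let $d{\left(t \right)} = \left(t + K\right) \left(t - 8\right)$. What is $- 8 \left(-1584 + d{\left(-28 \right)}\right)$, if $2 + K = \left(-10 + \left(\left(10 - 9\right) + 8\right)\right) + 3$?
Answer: $4608$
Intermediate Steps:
$K = 0$ ($K = -2 + \left(\left(-10 + \left(\left(10 - 9\right) + 8\right)\right) + 3\right) = -2 + \left(\left(-10 + \left(1 + 8\right)\right) + 3\right) = -2 + \left(\left(-10 + 9\right) + 3\right) = -2 + \left(-1 + 3\right) = -2 + 2 = 0$)
$d{\left(t \right)} = t \left(-8 + t\right)$ ($d{\left(t \right)} = \left(t + 0\right) \left(t - 8\right) = t \left(-8 + t\right)$)
$- 8 \left(-1584 + d{\left(-28 \right)}\right) = - 8 \left(-1584 - 28 \left(-8 - 28\right)\right) = - 8 \left(-1584 - -1008\right) = - 8 \left(-1584 + 1008\right) = \left(-8\right) \left(-576\right) = 4608$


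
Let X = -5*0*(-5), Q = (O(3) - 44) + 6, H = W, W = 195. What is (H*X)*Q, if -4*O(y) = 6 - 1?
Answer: 0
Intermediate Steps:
O(y) = -5/4 (O(y) = -(6 - 1)/4 = -¼*5 = -5/4)
H = 195
Q = -157/4 (Q = (-5/4 - 44) + 6 = -181/4 + 6 = -157/4 ≈ -39.250)
X = 0 (X = 0*(-5) = 0)
(H*X)*Q = (195*0)*(-157/4) = 0*(-157/4) = 0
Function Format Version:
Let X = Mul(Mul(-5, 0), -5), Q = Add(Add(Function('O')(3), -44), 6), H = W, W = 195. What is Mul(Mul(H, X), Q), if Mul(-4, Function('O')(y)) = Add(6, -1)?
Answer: 0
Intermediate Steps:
Function('O')(y) = Rational(-5, 4) (Function('O')(y) = Mul(Rational(-1, 4), Add(6, -1)) = Mul(Rational(-1, 4), 5) = Rational(-5, 4))
H = 195
Q = Rational(-157, 4) (Q = Add(Add(Rational(-5, 4), -44), 6) = Add(Rational(-181, 4), 6) = Rational(-157, 4) ≈ -39.250)
X = 0 (X = Mul(0, -5) = 0)
Mul(Mul(H, X), Q) = Mul(Mul(195, 0), Rational(-157, 4)) = Mul(0, Rational(-157, 4)) = 0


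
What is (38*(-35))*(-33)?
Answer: 43890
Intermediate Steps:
(38*(-35))*(-33) = -1330*(-33) = 43890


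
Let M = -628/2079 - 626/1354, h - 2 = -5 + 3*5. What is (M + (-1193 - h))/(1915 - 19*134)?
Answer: 1697092898/888121773 ≈ 1.9109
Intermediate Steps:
h = 12 (h = 2 + (-5 + 3*5) = 2 + (-5 + 15) = 2 + 10 = 12)
M = -1075883/1407483 (M = -628*1/2079 - 626*1/1354 = -628/2079 - 313/677 = -1075883/1407483 ≈ -0.76440)
(M + (-1193 - h))/(1915 - 19*134) = (-1075883/1407483 + (-1193 - 1*12))/(1915 - 19*134) = (-1075883/1407483 + (-1193 - 12))/(1915 - 2546) = (-1075883/1407483 - 1205)/(-631) = -1697092898/1407483*(-1/631) = 1697092898/888121773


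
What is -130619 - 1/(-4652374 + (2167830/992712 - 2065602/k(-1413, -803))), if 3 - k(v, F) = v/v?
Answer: -17551894775986379/134374744685 ≈ -1.3062e+5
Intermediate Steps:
k(v, F) = 2 (k(v, F) = 3 - v/v = 3 - 1*1 = 3 - 1 = 2)
-130619 - 1/(-4652374 + (2167830/992712 - 2065602/k(-1413, -803))) = -130619 - 1/(-4652374 + (2167830/992712 - 2065602/2)) = -130619 - 1/(-4652374 + (2167830*(1/992712) - 2065602*½)) = -130619 - 1/(-4652374 + (51615/23636 - 1032801)) = -130619 - 1/(-4652374 - 24411232821/23636) = -130619 - 1/(-134374744685/23636) = -130619 - 1*(-23636/134374744685) = -130619 + 23636/134374744685 = -17551894775986379/134374744685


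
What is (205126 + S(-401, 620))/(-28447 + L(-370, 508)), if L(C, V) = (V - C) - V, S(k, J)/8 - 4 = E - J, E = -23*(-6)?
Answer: -201302/28077 ≈ -7.1696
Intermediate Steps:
E = 138
S(k, J) = 1136 - 8*J (S(k, J) = 32 + 8*(138 - J) = 32 + (1104 - 8*J) = 1136 - 8*J)
L(C, V) = -C
(205126 + S(-401, 620))/(-28447 + L(-370, 508)) = (205126 + (1136 - 8*620))/(-28447 - 1*(-370)) = (205126 + (1136 - 4960))/(-28447 + 370) = (205126 - 3824)/(-28077) = 201302*(-1/28077) = -201302/28077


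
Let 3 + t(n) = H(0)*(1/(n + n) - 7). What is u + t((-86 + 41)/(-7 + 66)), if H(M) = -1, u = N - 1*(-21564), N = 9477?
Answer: 2794109/90 ≈ 31046.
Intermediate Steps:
u = 31041 (u = 9477 - 1*(-21564) = 9477 + 21564 = 31041)
t(n) = 4 - 1/(2*n) (t(n) = -3 - (1/(n + n) - 7) = -3 - (1/(2*n) - 7) = -3 - (-7 + 1/(2*n)) = -3 + (7 - 1/(2*n)) = 4 - 1/(2*n))
u + t((-86 + 41)/(-7 + 66)) = 31041 + (4 - (-7 + 66)/(-86 + 41)/2) = 31041 + (4 - 1/(2*((-45/59)))) = 31041 + (4 - 1/(2*((-45*1/59)))) = 31041 + (4 - 1/(2*(-45/59))) = 31041 + (4 - ½*(-59/45)) = 31041 + (4 + 59/90) = 31041 + 419/90 = 2794109/90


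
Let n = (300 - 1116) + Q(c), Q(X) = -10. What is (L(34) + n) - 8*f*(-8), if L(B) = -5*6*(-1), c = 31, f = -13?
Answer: -1628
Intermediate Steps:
L(B) = 30 (L(B) = -30*(-1) = 30)
n = -826 (n = (300 - 1116) - 10 = -816 - 10 = -826)
(L(34) + n) - 8*f*(-8) = (30 - 826) - 8*(-13)*(-8) = -796 + 104*(-8) = -796 - 832 = -1628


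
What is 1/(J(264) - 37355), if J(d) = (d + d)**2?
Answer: 1/241429 ≈ 4.1420e-6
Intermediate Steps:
J(d) = 4*d**2 (J(d) = (2*d)**2 = 4*d**2)
1/(J(264) - 37355) = 1/(4*264**2 - 37355) = 1/(4*69696 - 37355) = 1/(278784 - 37355) = 1/241429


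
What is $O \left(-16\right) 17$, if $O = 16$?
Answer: $-4352$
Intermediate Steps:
$O \left(-16\right) 17 = 16 \left(-16\right) 17 = \left(-256\right) 17 = -4352$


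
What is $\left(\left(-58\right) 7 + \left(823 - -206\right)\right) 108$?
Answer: $67284$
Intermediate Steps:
$\left(\left(-58\right) 7 + \left(823 - -206\right)\right) 108 = \left(-406 + \left(823 + 206\right)\right) 108 = \left(-406 + 1029\right) 108 = 623 \cdot 108 = 67284$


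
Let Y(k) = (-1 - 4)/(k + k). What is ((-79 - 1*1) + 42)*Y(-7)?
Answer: -95/7 ≈ -13.571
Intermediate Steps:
Y(k) = -5/(2*k) (Y(k) = -5*1/(2*k) = -5/(2*k))
((-79 - 1*1) + 42)*Y(-7) = ((-79 - 1*1) + 42)*(-5/2/(-7)) = ((-79 - 1) + 42)*(-5/2*(-⅐)) = (-80 + 42)*(5/14) = -38*5/14 = -95/7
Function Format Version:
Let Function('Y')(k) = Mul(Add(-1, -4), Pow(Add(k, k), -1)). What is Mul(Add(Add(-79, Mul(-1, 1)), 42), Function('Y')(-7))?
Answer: Rational(-95, 7) ≈ -13.571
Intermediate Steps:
Function('Y')(k) = Mul(Rational(-5, 2), Pow(k, -1)) (Function('Y')(k) = Mul(-5, Pow(Mul(2, k), -1)) = Mul(-5, Mul(Rational(1, 2), Pow(k, -1))) = Mul(Rational(-5, 2), Pow(k, -1)))
Mul(Add(Add(-79, Mul(-1, 1)), 42), Function('Y')(-7)) = Mul(Add(Add(-79, Mul(-1, 1)), 42), Mul(Rational(-5, 2), Pow(-7, -1))) = Mul(Add(Add(-79, -1), 42), Mul(Rational(-5, 2), Rational(-1, 7))) = Mul(Add(-80, 42), Rational(5, 14)) = Mul(-38, Rational(5, 14)) = Rational(-95, 7)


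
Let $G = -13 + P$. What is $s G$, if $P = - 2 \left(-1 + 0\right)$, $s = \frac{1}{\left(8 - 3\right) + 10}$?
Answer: $- \frac{11}{15} \approx -0.73333$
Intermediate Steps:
$s = \frac{1}{15}$ ($s = \frac{1}{5 + 10} = \frac{1}{15} \approx 0.066667$)
$P = 2$ ($P = \left(-2\right) \left(-1\right) = 2$)
$G = -11$ ($G = -13 + 2 = -11$)
$s G = \frac{1}{15} \left(-11\right) = - \frac{11}{15}$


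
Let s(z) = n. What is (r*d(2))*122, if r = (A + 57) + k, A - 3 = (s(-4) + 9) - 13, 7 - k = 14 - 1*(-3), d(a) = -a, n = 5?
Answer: -12444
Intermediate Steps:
s(z) = 5
k = -10 (k = 7 - (14 - 1*(-3)) = 7 - (14 + 3) = 7 - 1*17 = 7 - 17 = -10)
A = 4 (A = 3 + ((5 + 9) - 13) = 3 + (14 - 13) = 3 + 1 = 4)
r = 51 (r = (4 + 57) - 10 = 61 - 10 = 51)
(r*d(2))*122 = (51*(-1*2))*122 = (51*(-2))*122 = -102*122 = -12444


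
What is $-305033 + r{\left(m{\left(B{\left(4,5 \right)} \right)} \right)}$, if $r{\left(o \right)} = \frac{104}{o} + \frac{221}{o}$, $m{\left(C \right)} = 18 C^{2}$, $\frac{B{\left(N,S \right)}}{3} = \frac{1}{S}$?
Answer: $- \frac{49407221}{162} \approx -3.0498 \cdot 10^{5}$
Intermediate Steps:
$B{\left(N,S \right)} = \frac{3}{S}$
$r{\left(o \right)} = \frac{325}{o}$
$-305033 + r{\left(m{\left(B{\left(4,5 \right)} \right)} \right)} = -305033 + \frac{325}{18 \left(\frac{3}{5}\right)^{2}} = -305033 + \frac{325}{18 \cdot \frac{9}{25}} = -305033 + \frac{325}{\frac{162}{25}} = -305033 + 325 \cdot \frac{25}{162} = -305033 + \frac{8125}{162} = - \frac{49407221}{162}$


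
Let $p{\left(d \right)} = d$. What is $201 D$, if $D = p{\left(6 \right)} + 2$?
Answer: $1608$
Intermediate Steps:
$D = 8$ ($D = 6 + 2 = 8$)
$201 D = 201 \cdot 8 = 1608$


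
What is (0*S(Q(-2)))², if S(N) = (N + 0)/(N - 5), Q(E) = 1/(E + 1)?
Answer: 0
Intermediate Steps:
Q(E) = 1/(1 + E)
S(N) = N/(-5 + N)
(0*S(Q(-2)))² = (0*(1/((1 - 2)*(-5 + 1/(1 - 2)))))² = (0*(1/((-1)*(-5 + 1/(-1)))))² = (0*(-1/(-5 - 1)))² = (0*(-1/(-6)))² = (0*(-1*(-⅙)))² = (0*(⅙))² = 0² = 0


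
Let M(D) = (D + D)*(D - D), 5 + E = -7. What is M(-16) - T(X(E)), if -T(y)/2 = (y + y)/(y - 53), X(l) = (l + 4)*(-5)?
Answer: -160/13 ≈ -12.308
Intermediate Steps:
E = -12 (E = -5 - 7 = -12)
X(l) = -20 - 5*l (X(l) = (4 + l)*(-5) = -20 - 5*l)
T(y) = -4*y/(-53 + y) (T(y) = -2*(y + y)/(y - 53) = -2*2*y/(-53 + y) = -4*y/(-53 + y))
M(D) = 0 (M(D) = (2*D)*0 = 0)
M(-16) - T(X(E)) = 0 - (-4)*(-20 - 5*(-12))/(-53 + (-20 - 5*(-12))) = 0 - (-4)*(-20 + 60)/(-53 + (-20 + 60)) = 0 - (-4)*40/(-53 + 40) = 0 - (-4)*40/(-13) = 0 - (-4)*40*(-1)/13 = 0 - 1*160/13 = 0 - 160/13 = -160/13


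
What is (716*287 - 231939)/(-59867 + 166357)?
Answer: -26447/106490 ≈ -0.24835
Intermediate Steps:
(716*287 - 231939)/(-59867 + 166357) = (205492 - 231939)/106490 = -26447*1/106490 = -26447/106490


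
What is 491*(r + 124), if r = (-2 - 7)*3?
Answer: 47627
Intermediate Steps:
r = -27 (r = -9*3 = -27)
491*(r + 124) = 491*(-27 + 124) = 491*97 = 47627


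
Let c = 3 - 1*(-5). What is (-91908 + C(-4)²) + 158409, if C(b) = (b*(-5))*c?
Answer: 92101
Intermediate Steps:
c = 8 (c = 3 + 5 = 8)
C(b) = -40*b (C(b) = (b*(-5))*8 = -5*b*8 = -40*b)
(-91908 + C(-4)²) + 158409 = (-91908 + (-40*(-4))²) + 158409 = (-91908 + 160²) + 158409 = (-91908 + 25600) + 158409 = -66308 + 158409 = 92101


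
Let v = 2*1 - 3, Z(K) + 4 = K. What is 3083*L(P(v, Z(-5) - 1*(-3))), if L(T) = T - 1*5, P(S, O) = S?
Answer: -18498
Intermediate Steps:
Z(K) = -4 + K
v = -1 (v = 2 - 3 = -1)
L(T) = -5 + T (L(T) = T - 5 = -5 + T)
3083*L(P(v, Z(-5) - 1*(-3))) = 3083*(-5 - 1) = 3083*(-6) = -18498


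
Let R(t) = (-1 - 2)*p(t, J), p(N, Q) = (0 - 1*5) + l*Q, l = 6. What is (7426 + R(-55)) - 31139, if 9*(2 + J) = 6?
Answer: -23674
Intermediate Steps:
J = -4/3 (J = -2 + (⅑)*6 = -2 + ⅔ = -4/3 ≈ -1.3333)
p(N, Q) = -5 + 6*Q (p(N, Q) = (0 - 1*5) + 6*Q = (0 - 5) + 6*Q = -5 + 6*Q)
R(t) = 39 (R(t) = (-1 - 2)*(-5 + 6*(-4/3)) = -3*(-5 - 8) = -3*(-13) = 39)
(7426 + R(-55)) - 31139 = (7426 + 39) - 31139 = 7465 - 31139 = -23674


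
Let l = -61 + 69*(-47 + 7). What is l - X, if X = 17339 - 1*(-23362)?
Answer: -43522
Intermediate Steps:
X = 40701 (X = 17339 + 23362 = 40701)
l = -2821 (l = -61 + 69*(-40) = -61 - 2760 = -2821)
l - X = -2821 - 1*40701 = -2821 - 40701 = -43522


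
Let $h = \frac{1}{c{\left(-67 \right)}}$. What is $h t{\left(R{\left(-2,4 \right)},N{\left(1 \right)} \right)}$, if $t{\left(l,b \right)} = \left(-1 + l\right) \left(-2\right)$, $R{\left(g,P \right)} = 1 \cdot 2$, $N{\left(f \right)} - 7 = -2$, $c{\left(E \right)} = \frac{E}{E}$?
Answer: $-2$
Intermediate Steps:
$c{\left(E \right)} = 1$
$N{\left(f \right)} = 5$ ($N{\left(f \right)} = 7 - 2 = 5$)
$R{\left(g,P \right)} = 2$
$t{\left(l,b \right)} = 2 - 2 l$
$h = 1$ ($h = 1^{-1} = 1$)
$h t{\left(R{\left(-2,4 \right)},N{\left(1 \right)} \right)} = 1 \left(2 - 4\right) = 1 \left(-2\right) = -2$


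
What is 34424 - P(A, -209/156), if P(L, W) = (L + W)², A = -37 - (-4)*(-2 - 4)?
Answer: 743166839/24336 ≈ 30538.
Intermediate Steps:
A = -61 (A = -37 - (-4)*(-6) = -37 - 1*24 = -37 - 24 = -61)
34424 - P(A, -209/156) = 34424 - (-61 - 209/156)² = 34424 - (-9725/156)² = 34424 - 1*94575625/24336 = 34424 - 94575625/24336 = 743166839/24336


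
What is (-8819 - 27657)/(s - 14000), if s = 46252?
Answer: -829/733 ≈ -1.1310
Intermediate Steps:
(-8819 - 27657)/(s - 14000) = (-8819 - 27657)/(46252 - 14000) = -36476/32252 = -36476*1/32252 = -829/733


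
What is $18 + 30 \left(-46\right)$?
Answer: $-1362$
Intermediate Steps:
$18 + 30 \left(-46\right) = 18 - 1380 = -1362$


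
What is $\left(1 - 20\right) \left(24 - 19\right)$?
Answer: $-95$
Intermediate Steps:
$\left(1 - 20\right) \left(24 - 19\right) = \left(-19\right) 5 = -95$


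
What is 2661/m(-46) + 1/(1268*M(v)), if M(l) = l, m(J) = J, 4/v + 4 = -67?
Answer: -6749929/116656 ≈ -57.862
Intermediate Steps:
v = -4/71 (v = 4/(-4 - 67) = 4/(-71) = 4*(-1/71) = -4/71 ≈ -0.056338)
2661/m(-46) + 1/(1268*M(v)) = 2661/(-46) + 1/(1268*(-4/71)) = 2661*(-1/46) + (1/1268)*(-71/4) = -2661/46 - 71/5072 = -6749929/116656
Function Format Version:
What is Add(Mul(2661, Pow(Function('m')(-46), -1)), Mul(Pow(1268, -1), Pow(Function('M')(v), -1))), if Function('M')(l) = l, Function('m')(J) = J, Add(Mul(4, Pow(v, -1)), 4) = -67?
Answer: Rational(-6749929, 116656) ≈ -57.862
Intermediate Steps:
v = Rational(-4, 71) (v = Mul(4, Pow(Add(-4, -67), -1)) = Mul(4, Pow(-71, -1)) = Mul(4, Rational(-1, 71)) = Rational(-4, 71) ≈ -0.056338)
Add(Mul(2661, Pow(Function('m')(-46), -1)), Mul(Pow(1268, -1), Pow(Function('M')(v), -1))) = Add(Mul(2661, Pow(-46, -1)), Mul(Pow(1268, -1), Pow(Rational(-4, 71), -1))) = Add(Mul(2661, Rational(-1, 46)), Mul(Rational(1, 1268), Rational(-71, 4))) = Add(Rational(-2661, 46), Rational(-71, 5072)) = Rational(-6749929, 116656)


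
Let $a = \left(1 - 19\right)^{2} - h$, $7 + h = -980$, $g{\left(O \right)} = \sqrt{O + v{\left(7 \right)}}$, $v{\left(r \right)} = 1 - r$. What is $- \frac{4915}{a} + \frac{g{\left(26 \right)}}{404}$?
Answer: $- \frac{4915}{1311} + \frac{\sqrt{5}}{202} \approx -3.738$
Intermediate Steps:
$g{\left(O \right)} = \sqrt{-6 + O}$ ($g{\left(O \right)} = \sqrt{O + \left(1 - 7\right)} = \sqrt{O - 6} = \sqrt{-6 + O}$)
$h = -987$ ($h = -7 - 980 = -987$)
$a = 1311$ ($a = \left(1 - 19\right)^{2} - -987 = \left(-18\right)^{2} + 987 = 324 + 987 = 1311$)
$- \frac{4915}{a} + \frac{g{\left(26 \right)}}{404} = - \frac{4915}{1311} + \frac{\sqrt{-6 + 26}}{404} = \left(-4915\right) \frac{1}{1311} + \sqrt{20} \cdot \frac{1}{404} = - \frac{4915}{1311} + 2 \sqrt{5} \cdot \frac{1}{404} = - \frac{4915}{1311} + \frac{\sqrt{5}}{202}$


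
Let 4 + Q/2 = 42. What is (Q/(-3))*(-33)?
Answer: 836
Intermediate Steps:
Q = 76 (Q = -8 + 2*42 = -8 + 84 = 76)
(Q/(-3))*(-33) = (76/(-3))*(-33) = (76*(-⅓))*(-33) = -76/3*(-33) = 836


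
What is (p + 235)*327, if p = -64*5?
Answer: -27795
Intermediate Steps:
p = -320
(p + 235)*327 = (-320 + 235)*327 = -85*327 = -27795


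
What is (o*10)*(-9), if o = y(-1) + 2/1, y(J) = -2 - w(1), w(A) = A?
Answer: 90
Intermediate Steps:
y(J) = -3 (y(J) = -2 - 1*1 = -2 - 1 = -3)
o = -1 (o = -3 + 2/1 = -3 + 2*1 = -3 + 2 = -1)
(o*10)*(-9) = -1*10*(-9) = -10*(-9) = 90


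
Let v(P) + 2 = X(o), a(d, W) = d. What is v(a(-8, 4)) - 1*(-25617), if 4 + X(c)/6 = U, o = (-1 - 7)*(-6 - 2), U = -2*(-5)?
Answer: 25651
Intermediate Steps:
U = 10
o = 64 (o = -8*(-8) = 64)
X(c) = 36 (X(c) = -24 + 6*10 = -24 + 60 = 36)
v(P) = 34 (v(P) = -2 + 36 = 34)
v(a(-8, 4)) - 1*(-25617) = 34 - 1*(-25617) = 34 + 25617 = 25651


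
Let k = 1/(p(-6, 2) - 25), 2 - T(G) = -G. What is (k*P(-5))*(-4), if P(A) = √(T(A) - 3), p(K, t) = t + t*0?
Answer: 4*I*√6/23 ≈ 0.426*I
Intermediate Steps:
T(G) = 2 + G (T(G) = 2 - (-1)*G = 2 + G)
p(K, t) = t (p(K, t) = t + 0 = t)
k = -1/23 (k = 1/(2 - 25) = 1/(-23) = -1/23 ≈ -0.043478)
P(A) = √(-1 + A) (P(A) = √((2 + A) - 3) = √(-1 + A))
(k*P(-5))*(-4) = -√(-1 - 5)/23*(-4) = -I*√6/23*(-4) = 4*I*√6/23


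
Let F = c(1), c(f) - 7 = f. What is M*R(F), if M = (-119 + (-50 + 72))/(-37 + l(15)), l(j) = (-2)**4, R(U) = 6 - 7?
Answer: -97/21 ≈ -4.6190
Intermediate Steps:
c(f) = 7 + f
F = 8 (F = 7 + 1 = 8)
R(U) = -1
l(j) = 16
M = 97/21 (M = (-119 + (-50 + 72))/(-37 + 16) = (-119 + 22)/(-21) = -97*(-1/21) = 97/21 ≈ 4.6190)
M*R(F) = (97/21)*(-1) = -97/21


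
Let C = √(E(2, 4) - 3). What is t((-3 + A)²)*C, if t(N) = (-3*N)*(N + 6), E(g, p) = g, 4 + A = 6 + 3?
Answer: -120*I ≈ -120.0*I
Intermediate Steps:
A = 5 (A = -4 + (6 + 3) = -4 + 9 = 5)
t(N) = -3*N*(6 + N) (t(N) = (-3*N)*(6 + N) = -3*N*(6 + N))
C = I (C = √(2 - 3) = √(-1) = I ≈ 1.0*I)
t((-3 + A)²)*C = (-3*(-3 + 5)²*(6 + (-3 + 5)²))*I = (-3*2²*(6 + 2²))*I = (-3*4*(6 + 4))*I = (-3*4*10)*I = -120*I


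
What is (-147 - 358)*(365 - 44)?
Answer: -162105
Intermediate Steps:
(-147 - 358)*(365 - 44) = -505*321 = -162105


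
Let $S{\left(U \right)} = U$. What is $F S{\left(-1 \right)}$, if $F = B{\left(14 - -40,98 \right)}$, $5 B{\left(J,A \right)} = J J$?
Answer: $- \frac{2916}{5} \approx -583.2$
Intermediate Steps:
$B{\left(J,A \right)} = \frac{J^{2}}{5}$ ($B{\left(J,A \right)} = \frac{J J}{5} = \frac{J^{2}}{5}$)
$F = \frac{2916}{5}$ ($F = \frac{\left(14 - -40\right)^{2}}{5} = \frac{\left(14 + 40\right)^{2}}{5} = \frac{54^{2}}{5} = \frac{1}{5} \cdot 2916 = \frac{2916}{5} \approx 583.2$)
$F S{\left(-1 \right)} = \frac{2916}{5} \left(-1\right) = - \frac{2916}{5}$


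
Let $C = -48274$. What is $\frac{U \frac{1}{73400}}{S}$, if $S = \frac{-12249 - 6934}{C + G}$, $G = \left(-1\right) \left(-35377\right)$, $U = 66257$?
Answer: $\frac{854516529}{1408032200} \approx 0.60689$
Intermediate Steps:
$G = 35377$
$S = \frac{19183}{12897}$ ($S = \frac{-12249 - 6934}{-48274 + 35377} = - \frac{19183}{-12897} = \left(-19183\right) \left(- \frac{1}{12897}\right) = \frac{19183}{12897} \approx 1.4874$)
$\frac{U \frac{1}{73400}}{S} = \frac{66257 \cdot \frac{1}{73400}}{\frac{19183}{12897}} = 66257 \cdot \frac{1}{73400} \cdot \frac{12897}{19183} = \frac{66257}{73400} \cdot \frac{12897}{19183} = \frac{854516529}{1408032200}$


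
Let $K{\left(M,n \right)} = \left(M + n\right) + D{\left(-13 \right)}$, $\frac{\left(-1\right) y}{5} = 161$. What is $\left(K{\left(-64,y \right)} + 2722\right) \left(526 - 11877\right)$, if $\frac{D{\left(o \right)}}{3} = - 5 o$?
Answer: $-23246848$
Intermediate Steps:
$y = -805$ ($y = \left(-5\right) 161 = -805$)
$D{\left(o \right)} = - 15 o$ ($D{\left(o \right)} = 3 \left(- 5 o\right) = - 15 o$)
$K{\left(M,n \right)} = 195 + M + n$ ($K{\left(M,n \right)} = \left(M + n\right) - -195 = \left(M + n\right) + 195 = 195 + M + n$)
$\left(K{\left(-64,y \right)} + 2722\right) \left(526 - 11877\right) = \left(\left(195 - 64 - 805\right) + 2722\right) \left(526 - 11877\right) = \left(-674 + 2722\right) \left(-11351\right) = 2048 \left(-11351\right) = -23246848$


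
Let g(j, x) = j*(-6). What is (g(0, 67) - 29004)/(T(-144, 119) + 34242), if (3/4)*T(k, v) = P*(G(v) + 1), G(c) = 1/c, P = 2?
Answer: -1725738/2037559 ≈ -0.84696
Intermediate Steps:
T(k, v) = 8/3 + 8/(3*v) (T(k, v) = 4*(2*(1/v + 1))/3 = 4*(2*(1 + 1/v))/3 = 4*(2 + 2/v)/3 = 8/3 + 8/(3*v))
g(j, x) = -6*j
(g(0, 67) - 29004)/(T(-144, 119) + 34242) = (-6*0 - 29004)/((8/3)*(1 + 119)/119 + 34242) = (0 - 29004)/((8/3)*(1/119)*120 + 34242) = -29004/(320/119 + 34242) = -29004/4075118/119 = -29004*119/4075118 = -1725738/2037559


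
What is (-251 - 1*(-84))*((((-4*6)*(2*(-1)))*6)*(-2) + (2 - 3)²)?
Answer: 96025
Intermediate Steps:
(-251 - 1*(-84))*((((-4*6)*(2*(-1)))*6)*(-2) + (2 - 3)²) = (-251 + 84)*((-24*(-2)*6)*(-2) + (-1)²) = -167*((48*6)*(-2) + 1) = -167*(288*(-2) + 1) = -167*(-576 + 1) = -167*(-575) = 96025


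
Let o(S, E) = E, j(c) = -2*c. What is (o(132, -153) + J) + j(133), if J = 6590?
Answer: 6171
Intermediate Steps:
(o(132, -153) + J) + j(133) = (-153 + 6590) - 2*133 = 6437 - 266 = 6171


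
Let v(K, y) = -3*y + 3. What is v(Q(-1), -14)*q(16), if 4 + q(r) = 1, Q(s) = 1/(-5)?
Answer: -135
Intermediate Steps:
Q(s) = -⅕
q(r) = -3 (q(r) = -4 + 1 = -3)
v(K, y) = 3 - 3*y
v(Q(-1), -14)*q(16) = (3 - 3*(-14))*(-3) = (3 + 42)*(-3) = 45*(-3) = -135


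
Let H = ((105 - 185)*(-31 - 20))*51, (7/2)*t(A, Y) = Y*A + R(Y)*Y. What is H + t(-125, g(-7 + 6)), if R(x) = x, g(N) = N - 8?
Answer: 1458972/7 ≈ 2.0842e+5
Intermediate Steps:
g(N) = -8 + N
t(A, Y) = 2*Y**2/7 + 2*A*Y/7 (t(A, Y) = 2*(Y*A + Y*Y)/7 = 2*(A*Y + Y**2)/7 = 2*(Y**2 + A*Y)/7 = 2*Y**2/7 + 2*A*Y/7)
H = 208080 (H = -80*(-51)*51 = 4080*51 = 208080)
H + t(-125, g(-7 + 6)) = 208080 + 2*(-8 + (-7 + 6))*(-125 + (-8 + (-7 + 6)))/7 = 208080 + 2*(-8 - 1)*(-125 + (-8 - 1))/7 = 208080 + (2/7)*(-9)*(-125 - 9) = 208080 + (2/7)*(-9)*(-134) = 208080 + 2412/7 = 1458972/7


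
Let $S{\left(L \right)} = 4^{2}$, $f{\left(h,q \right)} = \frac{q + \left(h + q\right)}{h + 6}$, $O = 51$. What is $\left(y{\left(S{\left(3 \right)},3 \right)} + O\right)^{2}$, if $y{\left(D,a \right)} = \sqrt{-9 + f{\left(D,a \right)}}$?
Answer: $2593 + 204 i \sqrt{2} \approx 2593.0 + 288.5 i$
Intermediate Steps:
$f{\left(h,q \right)} = \frac{h + 2 q}{6 + h}$
$S{\left(L \right)} = 16$
$y{\left(D,a \right)} = \sqrt{-9 + \frac{D + 2 a}{6 + D}}$
$\left(y{\left(S{\left(3 \right)},3 \right)} + O\right)^{2} = \left(\sqrt{2} \sqrt{\frac{-27 + 3 - 64}{6 + 16}} + 51\right)^{2} = \left(\sqrt{2} \sqrt{\frac{-27 + 3 - 64}{22}} + 51\right)^{2} = \left(\sqrt{2} \sqrt{\frac{1}{22} \left(-88\right)} + 51\right)^{2} = \left(\sqrt{2} \sqrt{-4} + 51\right)^{2} = \left(\sqrt{2} \cdot 2 i + 51\right)^{2} = \left(2 i \sqrt{2} + 51\right)^{2} = \left(51 + 2 i \sqrt{2}\right)^{2}$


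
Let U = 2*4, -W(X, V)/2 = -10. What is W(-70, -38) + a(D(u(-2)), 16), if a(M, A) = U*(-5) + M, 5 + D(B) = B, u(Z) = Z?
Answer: -27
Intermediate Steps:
W(X, V) = 20 (W(X, V) = -2*(-10) = 20)
U = 8
D(B) = -5 + B
a(M, A) = -40 + M (a(M, A) = 8*(-5) + M = -40 + M)
W(-70, -38) + a(D(u(-2)), 16) = 20 + (-40 + (-5 - 2)) = 20 + (-40 - 7) = 20 - 47 = -27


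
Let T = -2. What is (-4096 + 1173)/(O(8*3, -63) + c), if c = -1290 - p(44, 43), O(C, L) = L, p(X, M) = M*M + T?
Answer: 2923/3200 ≈ 0.91344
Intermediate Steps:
p(X, M) = -2 + M² (p(X, M) = M*M - 2 = M² - 2 = -2 + M²)
c = -3137 (c = -1290 - (-2 + 43²) = -1290 - (-2 + 1849) = -1290 - 1*1847 = -1290 - 1847 = -3137)
(-4096 + 1173)/(O(8*3, -63) + c) = (-4096 + 1173)/(-63 - 3137) = -2923/(-3200) = -2923*(-1/3200) = 2923/3200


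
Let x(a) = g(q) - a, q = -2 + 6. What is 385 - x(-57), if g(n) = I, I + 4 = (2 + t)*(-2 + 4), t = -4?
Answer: 336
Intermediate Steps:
I = -8 (I = -4 + (2 - 4)*(-2 + 4) = -4 - 2*2 = -4 - 4 = -8)
q = 4
g(n) = -8
x(a) = -8 - a
385 - x(-57) = 385 - (-8 - 1*(-57)) = 385 - (-8 + 57) = 385 - 1*49 = 385 - 49 = 336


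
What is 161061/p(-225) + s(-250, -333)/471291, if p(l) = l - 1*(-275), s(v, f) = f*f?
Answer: 25304048067/7854850 ≈ 3221.5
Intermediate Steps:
s(v, f) = f**2
p(l) = 275 + l (p(l) = l + 275 = 275 + l)
161061/p(-225) + s(-250, -333)/471291 = 161061/(275 - 225) + (-333)**2/471291 = 161061/50 + 110889*(1/471291) = 161061*(1/50) + 36963/157097 = 161061/50 + 36963/157097 = 25304048067/7854850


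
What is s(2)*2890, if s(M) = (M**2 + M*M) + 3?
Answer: 31790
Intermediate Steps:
s(M) = 3 + 2*M**2 (s(M) = (M**2 + M**2) + 3 = 2*M**2 + 3 = 3 + 2*M**2)
s(2)*2890 = (3 + 2*2**2)*2890 = (3 + 2*4)*2890 = (3 + 8)*2890 = 11*2890 = 31790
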